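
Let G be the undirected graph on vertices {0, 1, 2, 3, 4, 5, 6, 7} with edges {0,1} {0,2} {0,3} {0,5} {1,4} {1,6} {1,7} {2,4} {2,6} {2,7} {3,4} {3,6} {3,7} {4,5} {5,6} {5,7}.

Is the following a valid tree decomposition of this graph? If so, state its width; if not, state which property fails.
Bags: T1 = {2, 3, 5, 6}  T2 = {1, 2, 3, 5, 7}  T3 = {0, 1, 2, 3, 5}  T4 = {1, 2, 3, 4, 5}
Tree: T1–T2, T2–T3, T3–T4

No — edge (1,6) lies in no bag.

A tree decomposition must satisfy three properties: every vertex lies in some bag; for every edge, both endpoints lie together in some bag; and for every vertex, the bags containing it form a connected subtree. Here edge (1,6) lies in no bag, so the decomposition is invalid.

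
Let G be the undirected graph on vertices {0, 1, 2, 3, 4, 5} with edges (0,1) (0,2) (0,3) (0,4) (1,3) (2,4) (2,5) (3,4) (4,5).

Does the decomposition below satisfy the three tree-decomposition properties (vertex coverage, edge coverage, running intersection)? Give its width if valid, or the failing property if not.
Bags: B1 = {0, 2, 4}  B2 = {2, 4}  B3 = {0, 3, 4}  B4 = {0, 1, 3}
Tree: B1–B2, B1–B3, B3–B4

A tree decomposition must satisfy three properties: every vertex lies in some bag; for every edge, both endpoints lie together in some bag; and for every vertex, the bags containing it form a connected subtree. Here vertex 5 appears in no bag, so the decomposition is invalid.

No — vertex 5 appears in no bag.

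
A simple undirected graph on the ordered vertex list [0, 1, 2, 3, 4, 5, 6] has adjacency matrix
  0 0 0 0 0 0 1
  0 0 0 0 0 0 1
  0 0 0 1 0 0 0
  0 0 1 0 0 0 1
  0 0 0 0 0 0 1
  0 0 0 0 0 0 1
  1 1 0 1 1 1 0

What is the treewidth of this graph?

1

A width-1 tree decomposition is:
Bags: B1 = {3, 6}  B2 = {2, 3}  B3 = {5, 6}  B4 = {4, 6}  B5 = {0, 6}  B6 = {1, 6}
Tree: B1–B2, B1–B3, B3–B4, B4–B5, B5–B6
Each bag holds 2 vertices, so the decomposition has width 1, which upper-bounds the treewidth. Any graph with an edge has treewidth ≥ 1, and G has the edge 3–6. Therefore the treewidth is 1.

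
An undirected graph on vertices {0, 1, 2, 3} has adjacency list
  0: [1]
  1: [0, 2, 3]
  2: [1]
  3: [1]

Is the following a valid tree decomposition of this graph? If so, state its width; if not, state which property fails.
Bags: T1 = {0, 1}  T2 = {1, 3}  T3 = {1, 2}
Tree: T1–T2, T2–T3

Vertex coverage: the bags together contain {0, 1, 2, 3}, the full vertex set. Edge coverage: each edge of G has both endpoints in at least one bag. Running intersection: for every vertex, the bags containing it form a connected subtree. All three properties hold, so this is a valid tree decomposition of width max|bag| − 1 = 1, and hence tw(G) ≤ 1.

Yes; width 1.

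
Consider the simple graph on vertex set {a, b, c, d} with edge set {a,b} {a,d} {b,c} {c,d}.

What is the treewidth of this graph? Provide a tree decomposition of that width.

Treewidth 2.
Bags: B1 = {a, c, d}  B2 = {a, b, c}
Tree: B1–B2

Every bag has size at most 3, so the width is 3 − 1 = 2 and tw(G) ≤ 2. For the lower bound, G contains the cycle a–d–c–b–a, so G is not a forest; only forests have treewidth ≤ 1, hence tw(G) ≥ 2. Combining the bounds, tw(G) = 2.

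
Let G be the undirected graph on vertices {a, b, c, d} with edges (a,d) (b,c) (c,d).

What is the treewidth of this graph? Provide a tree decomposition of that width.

Treewidth 1.
One such decomposition:
Bags: B1 = {c, d}  B2 = {b, c}  B3 = {a, d}
Tree: B1–B2, B1–B3

The largest bag has 2 vertices, giving width 1; this decomposition certifies tw(G) ≤ 1. G has an edge, so its treewidth is at least 1. Combining the bounds, tw(G) = 1.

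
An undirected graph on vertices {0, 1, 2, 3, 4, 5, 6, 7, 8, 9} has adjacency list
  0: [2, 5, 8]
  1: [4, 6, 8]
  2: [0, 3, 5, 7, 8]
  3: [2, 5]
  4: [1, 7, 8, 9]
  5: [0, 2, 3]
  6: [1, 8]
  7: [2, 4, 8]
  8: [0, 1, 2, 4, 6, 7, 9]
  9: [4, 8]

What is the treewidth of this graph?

A width-2 tree decomposition is:
Bags: B1 = {0, 2, 8}  B2 = {0, 2, 5}  B3 = {2, 7, 8}  B4 = {4, 7, 8}  B5 = {2, 3, 5}  B6 = {4, 8, 9}  B7 = {1, 4, 8}  B8 = {1, 6, 8}
Tree: B1–B2, B1–B3, B3–B4, B2–B5, B4–B6, B4–B7, B7–B8
Each bag holds 3 vertices, so the decomposition has width 2, which upper-bounds the treewidth. On the other hand G contains the 3-clique {0, 2, 8}. A clique must lie in a single bag of any decomposition, so no decomposition can have width below 2. Hence tw(G) = 2 exactly.

2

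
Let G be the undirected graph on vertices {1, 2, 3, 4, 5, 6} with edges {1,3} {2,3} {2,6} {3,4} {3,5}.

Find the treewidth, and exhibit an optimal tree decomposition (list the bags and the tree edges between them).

Every bag has size at most 2, so the width is 2 − 1 = 1 and tw(G) ≤ 1. Since G has at least one edge (e.g. 6–2), it is not an edgeless graph, so tw(G) ≥ 1. The upper and lower bounds meet at 1, so that is the treewidth.

Treewidth 1.
One such decomposition:
Bags: B1 = {2, 6}  B2 = {2, 3}  B3 = {3, 5}  B4 = {1, 3}  B5 = {3, 4}
Tree: B1–B2, B2–B3, B2–B4, B4–B5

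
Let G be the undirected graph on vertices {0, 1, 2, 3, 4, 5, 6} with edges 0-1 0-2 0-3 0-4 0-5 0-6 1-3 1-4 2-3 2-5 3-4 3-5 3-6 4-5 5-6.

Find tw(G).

3

A width-3 tree decomposition is:
Bags: B1 = {0, 2, 3, 5}  B2 = {0, 3, 4, 5}  B3 = {0, 1, 3, 4}  B4 = {0, 3, 5, 6}
Tree: B1–B2, B2–B3, B1–B4
The largest bag has 4 vertices, giving width 3; this decomposition certifies tw(G) ≤ 3. For the lower bound, the 4 vertices {0, 1, 3, 4} are pairwise adjacent, and any tree decomposition puts a clique entirely inside one bag — forcing width ≥ 3. Therefore the treewidth is 3.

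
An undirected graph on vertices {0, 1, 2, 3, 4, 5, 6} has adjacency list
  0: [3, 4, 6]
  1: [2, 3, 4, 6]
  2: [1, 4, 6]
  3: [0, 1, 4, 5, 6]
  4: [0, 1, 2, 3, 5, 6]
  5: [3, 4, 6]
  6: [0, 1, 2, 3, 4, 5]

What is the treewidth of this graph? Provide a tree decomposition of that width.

Treewidth 3.
One optimal decomposition is:
Bags: B1 = {0, 3, 4, 6}  B2 = {1, 3, 4, 6}  B3 = {3, 4, 5, 6}  B4 = {1, 2, 4, 6}
Tree: B1–B2, B2–B3, B2–B4

Each bag holds 4 vertices, so the decomposition has width 3, which upper-bounds the treewidth. On the other hand G contains the 4-clique {1, 2, 4, 6}. A clique must lie in a single bag of any decomposition, so no decomposition can have width below 3. Therefore the treewidth is 3.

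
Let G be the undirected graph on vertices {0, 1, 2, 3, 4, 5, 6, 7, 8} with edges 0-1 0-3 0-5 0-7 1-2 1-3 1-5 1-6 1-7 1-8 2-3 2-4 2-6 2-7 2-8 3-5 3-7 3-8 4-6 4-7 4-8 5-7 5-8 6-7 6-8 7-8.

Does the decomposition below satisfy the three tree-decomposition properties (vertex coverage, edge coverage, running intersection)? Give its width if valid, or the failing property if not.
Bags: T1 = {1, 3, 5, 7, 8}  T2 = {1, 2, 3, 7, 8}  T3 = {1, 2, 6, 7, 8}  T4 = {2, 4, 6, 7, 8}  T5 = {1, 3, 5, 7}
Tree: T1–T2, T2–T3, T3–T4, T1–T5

A tree decomposition must satisfy three properties: every vertex lies in some bag; for every edge, both endpoints lie together in some bag; and for every vertex, the bags containing it form a connected subtree. Here vertex 0 appears in no bag, so the decomposition is invalid.

No — vertex 0 appears in no bag.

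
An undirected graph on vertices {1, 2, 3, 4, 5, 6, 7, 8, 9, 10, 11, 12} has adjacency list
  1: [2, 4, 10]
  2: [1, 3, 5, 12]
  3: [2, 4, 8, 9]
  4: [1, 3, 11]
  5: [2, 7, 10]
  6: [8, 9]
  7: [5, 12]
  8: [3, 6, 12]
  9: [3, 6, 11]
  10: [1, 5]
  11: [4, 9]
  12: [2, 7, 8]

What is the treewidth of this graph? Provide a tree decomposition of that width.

Treewidth 3.
One such decomposition:
Bags: B1 = {6, 8, 9, 11}  B2 = {3, 8, 9, 11}  B3 = {3, 4, 8, 11}  B4 = {3, 4, 8, 12}  B5 = {2, 3, 4, 12}  B6 = {1, 2, 4, 12}  B7 = {1, 2, 7, 12}  B8 = {1, 2, 5, 7}  B9 = {1, 5, 7, 10}
Tree: B1–B2, B2–B3, B3–B4, B4–B5, B5–B6, B6–B7, B7–B8, B8–B9

Every bag has size at most 4, so the width is 4 − 1 = 3 and tw(G) ≤ 3. For the lower bound: the 4 vertex sets {6,9,11}, {8}, {3}, {1,2,4,12} are disjoint, each induces a connected subgraph, and every pair is joined by at least one edge of G. Contracting each set to a single vertex therefore yields K_{4} as a minor, and since treewidth is minor-monotone, tw(G) ≥ tw(K_{4}) = 3. The upper and lower bounds meet at 3, so that is the treewidth.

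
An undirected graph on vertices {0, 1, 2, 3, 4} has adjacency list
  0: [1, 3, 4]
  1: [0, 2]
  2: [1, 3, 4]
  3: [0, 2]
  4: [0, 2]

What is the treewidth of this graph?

A width-2 tree decomposition is:
Bags: B1 = {0, 2, 3}  B2 = {0, 1, 2}  B3 = {0, 2, 4}
Tree: B1–B2, B2–B3
The largest bag has 3 vertices, giving width 2; this decomposition certifies tw(G) ≤ 2. The edges 2–3–0–1–2 form a cycle, so G is not a tree and its treewidth is at least 2. The upper and lower bounds meet at 2, so that is the treewidth.

2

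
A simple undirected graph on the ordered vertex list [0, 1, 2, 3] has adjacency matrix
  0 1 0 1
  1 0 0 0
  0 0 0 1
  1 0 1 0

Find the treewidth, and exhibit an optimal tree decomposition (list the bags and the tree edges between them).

Treewidth 1.
One optimal decomposition is:
Bags: B1 = {2, 3}  B2 = {0, 3}  B3 = {0, 1}
Tree: B1–B2, B2–B3

Every bag has size at most 2, so the width is 2 − 1 = 1 and tw(G) ≤ 1. Since G has at least one edge (e.g. 3–2), it is not an edgeless graph, so tw(G) ≥ 1. Therefore the treewidth is 1.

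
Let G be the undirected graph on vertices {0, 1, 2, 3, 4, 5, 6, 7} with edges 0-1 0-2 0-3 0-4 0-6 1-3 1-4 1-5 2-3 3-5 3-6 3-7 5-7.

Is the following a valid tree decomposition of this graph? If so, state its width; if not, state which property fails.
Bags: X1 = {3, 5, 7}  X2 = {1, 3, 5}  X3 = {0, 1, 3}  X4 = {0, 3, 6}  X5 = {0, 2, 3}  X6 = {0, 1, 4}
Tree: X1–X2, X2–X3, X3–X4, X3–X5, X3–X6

Yes; width 2.

Vertex coverage: the bags together contain {0, 1, 2, 3, 4, 5, 6, 7}, the full vertex set. Edge coverage: each edge of G has both endpoints in at least one bag. Running intersection: for every vertex, the bags containing it form a connected subtree. All three properties hold, so this is a valid tree decomposition of width max|bag| − 1 = 2, and hence tw(G) ≤ 2.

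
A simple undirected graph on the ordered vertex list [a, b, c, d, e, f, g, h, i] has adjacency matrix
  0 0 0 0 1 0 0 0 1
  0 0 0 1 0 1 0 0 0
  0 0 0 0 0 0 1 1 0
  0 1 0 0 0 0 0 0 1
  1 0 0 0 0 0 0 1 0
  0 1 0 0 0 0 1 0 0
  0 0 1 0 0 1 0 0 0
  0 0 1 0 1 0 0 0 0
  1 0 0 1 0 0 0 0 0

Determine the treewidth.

A width-2 tree decomposition is:
Bags: B1 = {a, e, i}  B2 = {d, e, i}  B3 = {b, d, e}  B4 = {b, e, f}  B5 = {e, f, g}  B6 = {c, e, g}  B7 = {c, e, h}
Tree: B1–B2, B2–B3, B3–B4, B4–B5, B5–B6, B6–B7
Each bag holds 3 vertices, so the decomposition has width 2, which upper-bounds the treewidth. The edges e–a–i–d–b–f–g–c–h–e form a cycle, so G is not a tree and its treewidth is at least 2. Therefore the treewidth is 2.

2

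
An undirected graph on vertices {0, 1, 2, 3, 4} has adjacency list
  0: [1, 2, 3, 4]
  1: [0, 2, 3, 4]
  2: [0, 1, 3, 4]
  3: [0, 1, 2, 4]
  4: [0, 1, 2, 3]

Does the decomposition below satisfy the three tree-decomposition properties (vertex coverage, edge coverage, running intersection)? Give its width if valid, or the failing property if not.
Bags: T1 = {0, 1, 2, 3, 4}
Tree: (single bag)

Yes; width 4.

Every vertex of G appears in some bag (union = {0, 1, 2, 3, 4}); every edge is covered by a bag; and for each vertex v the set of bags containing v is connected in the bag tree. The decomposition is therefore valid. The largest bag has 5 vertices, so the width is 4.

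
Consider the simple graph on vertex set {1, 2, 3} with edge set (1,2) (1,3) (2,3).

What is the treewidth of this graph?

2

A width-2 tree decomposition is:
Bags: B1 = {1, 2, 3}
Tree: (single bag)
A single bag containing all 3 vertices is trivially a valid decomposition of width 2. On the other hand G contains the 3-clique {1, 2, 3}. A clique must lie in a single bag of any decomposition, so no decomposition can have width below 2. Hence tw(G) = 2 exactly.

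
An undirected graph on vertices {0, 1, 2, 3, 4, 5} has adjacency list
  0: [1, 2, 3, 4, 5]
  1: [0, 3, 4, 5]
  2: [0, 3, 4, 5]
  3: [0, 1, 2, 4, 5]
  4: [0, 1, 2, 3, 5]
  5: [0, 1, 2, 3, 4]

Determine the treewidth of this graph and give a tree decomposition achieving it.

Every bag has size at most 5, so the width is 5 − 1 = 4 and tw(G) ≤ 4. For the lower bound, the 5 vertices {0, 1, 3, 4, 5} are pairwise adjacent, and any tree decomposition puts a clique entirely inside one bag — forcing width ≥ 4. Therefore the treewidth is 4.

Treewidth 4.
One optimal decomposition is:
Bags: B1 = {0, 2, 3, 4, 5}  B2 = {0, 1, 3, 4, 5}
Tree: B1–B2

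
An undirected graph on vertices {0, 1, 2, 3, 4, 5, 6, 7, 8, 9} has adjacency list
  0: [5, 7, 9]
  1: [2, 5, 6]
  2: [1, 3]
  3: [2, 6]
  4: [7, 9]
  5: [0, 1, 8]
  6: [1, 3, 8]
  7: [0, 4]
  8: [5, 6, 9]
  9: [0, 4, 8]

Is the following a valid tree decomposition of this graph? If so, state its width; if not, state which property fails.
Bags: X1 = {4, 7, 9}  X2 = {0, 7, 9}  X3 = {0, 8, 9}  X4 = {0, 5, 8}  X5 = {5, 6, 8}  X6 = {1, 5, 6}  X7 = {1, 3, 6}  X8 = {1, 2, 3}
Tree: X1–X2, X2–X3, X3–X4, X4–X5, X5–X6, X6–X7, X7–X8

Yes; width 2.

Every vertex of G appears in some bag (union = {0, 1, 2, 3, 4, 5, 6, 7, 8, 9}); every edge is covered by a bag; and for each vertex v the set of bags containing v is connected in the bag tree. The decomposition is therefore valid. The largest bag has 3 vertices, so the width is 2.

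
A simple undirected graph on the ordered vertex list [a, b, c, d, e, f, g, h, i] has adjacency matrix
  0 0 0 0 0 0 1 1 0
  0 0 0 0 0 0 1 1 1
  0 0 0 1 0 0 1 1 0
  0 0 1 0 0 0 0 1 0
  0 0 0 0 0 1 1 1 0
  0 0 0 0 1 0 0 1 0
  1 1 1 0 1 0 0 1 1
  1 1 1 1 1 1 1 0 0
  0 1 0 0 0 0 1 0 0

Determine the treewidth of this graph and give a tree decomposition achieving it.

The largest bag has 3 vertices, giving width 2; this decomposition certifies tw(G) ≤ 2. On the other hand G contains the 3-clique {c, d, h}. A clique must lie in a single bag of any decomposition, so no decomposition can have width below 2. The upper and lower bounds meet at 2, so that is the treewidth.

Treewidth 2.
One such decomposition:
Bags: B1 = {a, g, h}  B2 = {c, g, h}  B3 = {b, g, h}  B4 = {e, g, h}  B5 = {e, f, h}  B6 = {c, d, h}  B7 = {b, g, i}
Tree: B1–B2, B2–B3, B1–B4, B4–B5, B2–B6, B3–B7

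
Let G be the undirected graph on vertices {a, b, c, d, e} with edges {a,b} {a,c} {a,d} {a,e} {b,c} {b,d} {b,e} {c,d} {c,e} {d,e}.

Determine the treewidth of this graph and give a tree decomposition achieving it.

Treewidth 4.
One such decomposition:
Bags: B1 = {a, b, c, d, e}
Tree: (single bag)

With just one bag of size 5, the width is 5 − 1 = 4, so tw(G) ≤ 4. For the lower bound, the 5 vertices {a, b, c, d, e} are pairwise adjacent, and any tree decomposition puts a clique entirely inside one bag — forcing width ≥ 4. Combining the bounds, tw(G) = 4.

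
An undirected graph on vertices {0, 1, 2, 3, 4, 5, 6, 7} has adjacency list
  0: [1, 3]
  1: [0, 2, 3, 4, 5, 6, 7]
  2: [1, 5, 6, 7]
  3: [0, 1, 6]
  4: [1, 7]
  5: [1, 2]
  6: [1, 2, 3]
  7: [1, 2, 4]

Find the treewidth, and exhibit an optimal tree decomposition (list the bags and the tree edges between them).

Each bag holds 3 vertices, so the decomposition has width 2, which upper-bounds the treewidth. For the lower bound, the 3 vertices {0, 1, 3} are pairwise adjacent, and any tree decomposition puts a clique entirely inside one bag — forcing width ≥ 2. The upper and lower bounds meet at 2, so that is the treewidth.

Treewidth 2.
Bags: B1 = {1, 3, 6}  B2 = {0, 1, 3}  B3 = {1, 2, 6}  B4 = {1, 2, 7}  B5 = {1, 2, 5}  B6 = {1, 4, 7}
Tree: B1–B2, B1–B3, B3–B4, B3–B5, B4–B6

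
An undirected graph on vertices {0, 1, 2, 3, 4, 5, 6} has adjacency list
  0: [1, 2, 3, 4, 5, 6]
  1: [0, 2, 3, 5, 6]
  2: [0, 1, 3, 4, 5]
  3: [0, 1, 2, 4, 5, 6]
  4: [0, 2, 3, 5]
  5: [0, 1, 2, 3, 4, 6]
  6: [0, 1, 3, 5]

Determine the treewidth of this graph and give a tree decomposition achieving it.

The largest bag has 5 vertices, giving width 4; this decomposition certifies tw(G) ≤ 4. On the other hand G contains the 5-clique {0, 1, 2, 3, 5}. A clique must lie in a single bag of any decomposition, so no decomposition can have width below 4. Combining the bounds, tw(G) = 4.

Treewidth 4.
One such decomposition:
Bags: B1 = {0, 1, 3, 5, 6}  B2 = {0, 1, 2, 3, 5}  B3 = {0, 2, 3, 4, 5}
Tree: B1–B2, B2–B3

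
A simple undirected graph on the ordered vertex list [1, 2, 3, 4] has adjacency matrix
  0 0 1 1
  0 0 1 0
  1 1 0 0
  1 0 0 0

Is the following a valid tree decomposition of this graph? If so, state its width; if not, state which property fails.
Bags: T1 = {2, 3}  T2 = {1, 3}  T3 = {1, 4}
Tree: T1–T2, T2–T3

Checking the three conditions: (i) the bags cover all of {1, 2, 3, 4}; (ii) for each edge, some bag contains both endpoints; (iii) the bags containing any fixed vertex form a subtree. All hold, so the decomposition is valid with width 2 − 1 = 1.

Yes; width 1.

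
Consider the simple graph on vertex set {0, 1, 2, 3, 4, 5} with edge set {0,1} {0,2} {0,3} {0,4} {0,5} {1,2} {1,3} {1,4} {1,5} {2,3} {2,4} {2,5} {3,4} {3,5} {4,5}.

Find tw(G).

5

A width-5 tree decomposition is:
Bags: B1 = {0, 1, 2, 3, 4, 5}
Tree: (single bag)
With just one bag of size 6, the width is 6 − 1 = 5, so tw(G) ≤ 5. On the other hand G contains the 6-clique {0, 1, 2, 3, 4, 5}. A clique must lie in a single bag of any decomposition, so no decomposition can have width below 5. The upper and lower bounds meet at 5, so that is the treewidth.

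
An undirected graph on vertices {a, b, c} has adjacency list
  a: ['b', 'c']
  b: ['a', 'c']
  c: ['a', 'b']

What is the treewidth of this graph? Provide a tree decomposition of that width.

Treewidth 2.
Bags: B1 = {a, b, c}
Tree: (single bag)

With just one bag of size 3, the width is 3 − 1 = 2, so tw(G) ≤ 2. On the other hand G contains the 3-clique {a, b, c}. A clique must lie in a single bag of any decomposition, so no decomposition can have width below 2. Hence tw(G) = 2 exactly.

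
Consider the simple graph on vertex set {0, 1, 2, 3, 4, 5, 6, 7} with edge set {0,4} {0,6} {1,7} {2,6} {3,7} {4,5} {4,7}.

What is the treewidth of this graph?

A width-1 tree decomposition is:
Bags: B1 = {4, 7}  B2 = {0, 4}  B3 = {4, 5}  B4 = {3, 7}  B5 = {0, 6}  B6 = {2, 6}  B7 = {1, 7}
Tree: B1–B2, B1–B3, B1–B4, B2–B5, B5–B6, B1–B7
Every bag has size at most 2, so the width is 2 − 1 = 1 and tw(G) ≤ 1. Since G has at least one edge (e.g. 7–4), it is not an edgeless graph, so tw(G) ≥ 1. The upper and lower bounds meet at 1, so that is the treewidth.

1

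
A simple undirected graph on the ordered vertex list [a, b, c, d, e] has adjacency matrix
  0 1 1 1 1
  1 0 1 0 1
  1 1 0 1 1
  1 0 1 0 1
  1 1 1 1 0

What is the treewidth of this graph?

A width-3 tree decomposition is:
Bags: B1 = {a, c, d, e}  B2 = {a, b, c, e}
Tree: B1–B2
Each bag holds 4 vertices, so the decomposition has width 3, which upper-bounds the treewidth. For the lower bound, the 4 vertices {a, c, d, e} are pairwise adjacent, and any tree decomposition puts a clique entirely inside one bag — forcing width ≥ 3. Combining the bounds, tw(G) = 3.

3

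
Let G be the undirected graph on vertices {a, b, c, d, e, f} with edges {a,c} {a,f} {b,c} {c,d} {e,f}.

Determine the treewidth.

1

A width-1 tree decomposition is:
Bags: B1 = {a, f}  B2 = {a, c}  B3 = {c, d}  B4 = {e, f}  B5 = {b, c}
Tree: B1–B2, B2–B3, B1–B4, B2–B5
Each bag holds 2 vertices, so the decomposition has width 1, which upper-bounds the treewidth. Since G has at least one edge (e.g. a–f), it is not an edgeless graph, so tw(G) ≥ 1. Combining the bounds, tw(G) = 1.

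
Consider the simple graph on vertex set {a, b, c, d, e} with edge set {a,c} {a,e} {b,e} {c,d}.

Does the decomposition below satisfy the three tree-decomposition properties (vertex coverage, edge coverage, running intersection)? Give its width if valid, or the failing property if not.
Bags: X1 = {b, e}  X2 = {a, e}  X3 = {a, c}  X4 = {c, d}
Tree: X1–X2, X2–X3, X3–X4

Checking the three conditions: (i) the bags cover all of {a, b, c, d, e}; (ii) for each edge, some bag contains both endpoints; (iii) the bags containing any fixed vertex form a subtree. All hold, so the decomposition is valid with width 2 − 1 = 1.

Yes; width 1.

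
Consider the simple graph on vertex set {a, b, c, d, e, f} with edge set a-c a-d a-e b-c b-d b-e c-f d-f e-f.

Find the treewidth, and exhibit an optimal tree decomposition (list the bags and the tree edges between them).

Treewidth 3.
Bags: B1 = {b, c, d, e}  B2 = {a, c, d, e}  B3 = {c, d, e, f}
Tree: B1–B2, B2–B3

Each bag holds 4 vertices, so the decomposition has width 3, which upper-bounds the treewidth. For the lower bound: the 4 vertex sets {b,e}, {a,d}, {c}, {f} are disjoint, each induces a connected subgraph, and every pair is joined by at least one edge of G. Contracting each set to a single vertex therefore yields K_{4} as a minor, and since treewidth is minor-monotone, tw(G) ≥ tw(K_{4}) = 3. Combining the bounds, tw(G) = 3.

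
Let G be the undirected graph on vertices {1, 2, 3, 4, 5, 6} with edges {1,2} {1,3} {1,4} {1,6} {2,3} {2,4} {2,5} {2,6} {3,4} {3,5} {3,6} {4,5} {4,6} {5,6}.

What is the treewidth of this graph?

A width-4 tree decomposition is:
Bags: B1 = {1, 2, 3, 4, 6}  B2 = {2, 3, 4, 5, 6}
Tree: B1–B2
The largest bag has 5 vertices, giving width 4; this decomposition certifies tw(G) ≤ 4. On the other hand G contains the 5-clique {1, 2, 3, 4, 6}. A clique must lie in a single bag of any decomposition, so no decomposition can have width below 4. Therefore the treewidth is 4.

4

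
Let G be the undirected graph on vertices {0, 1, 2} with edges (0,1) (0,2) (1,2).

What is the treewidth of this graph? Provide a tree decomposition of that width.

A single bag containing all 3 vertices is trivially a valid decomposition of width 2. Conversely, {0, 1, 2} is a clique of size 3, and the vertices of any clique must share a bag in every tree decomposition; so some bag has ≥ 3 vertices and tw(G) ≥ 2. Hence tw(G) = 2 exactly.

Treewidth 2.
One optimal decomposition is:
Bags: B1 = {0, 1, 2}
Tree: (single bag)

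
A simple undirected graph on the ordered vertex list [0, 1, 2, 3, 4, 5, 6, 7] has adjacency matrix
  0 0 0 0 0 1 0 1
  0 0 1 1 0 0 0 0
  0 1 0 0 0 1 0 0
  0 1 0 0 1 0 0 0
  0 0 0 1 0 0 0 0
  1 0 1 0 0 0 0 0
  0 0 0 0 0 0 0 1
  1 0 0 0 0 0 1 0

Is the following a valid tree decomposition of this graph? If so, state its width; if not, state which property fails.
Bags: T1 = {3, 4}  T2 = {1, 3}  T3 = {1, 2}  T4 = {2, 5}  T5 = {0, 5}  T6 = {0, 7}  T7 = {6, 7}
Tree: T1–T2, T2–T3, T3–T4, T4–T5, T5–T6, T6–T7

Yes; width 1.

Every vertex of G appears in some bag (union = {0, 1, 2, 3, 4, 5, 6, 7}); every edge is covered by a bag; and for each vertex v the set of bags containing v is connected in the bag tree. The decomposition is therefore valid. The largest bag has 2 vertices, so the width is 1.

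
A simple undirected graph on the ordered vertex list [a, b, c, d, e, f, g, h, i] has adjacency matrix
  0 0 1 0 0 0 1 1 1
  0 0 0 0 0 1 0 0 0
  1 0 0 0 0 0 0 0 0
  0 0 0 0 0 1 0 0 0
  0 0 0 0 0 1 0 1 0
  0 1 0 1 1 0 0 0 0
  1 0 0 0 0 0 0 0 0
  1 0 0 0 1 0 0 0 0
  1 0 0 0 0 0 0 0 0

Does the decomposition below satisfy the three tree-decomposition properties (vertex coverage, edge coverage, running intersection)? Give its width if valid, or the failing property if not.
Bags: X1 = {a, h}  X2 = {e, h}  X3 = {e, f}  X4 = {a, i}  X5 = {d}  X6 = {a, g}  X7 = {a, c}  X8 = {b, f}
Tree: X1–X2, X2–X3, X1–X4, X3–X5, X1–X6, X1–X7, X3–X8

A tree decomposition must satisfy three properties: every vertex lies in some bag; for every edge, both endpoints lie together in some bag; and for every vertex, the bags containing it form a connected subtree. Here edge (f,d) lies in no bag, so the decomposition is invalid.

No — edge (f,d) lies in no bag.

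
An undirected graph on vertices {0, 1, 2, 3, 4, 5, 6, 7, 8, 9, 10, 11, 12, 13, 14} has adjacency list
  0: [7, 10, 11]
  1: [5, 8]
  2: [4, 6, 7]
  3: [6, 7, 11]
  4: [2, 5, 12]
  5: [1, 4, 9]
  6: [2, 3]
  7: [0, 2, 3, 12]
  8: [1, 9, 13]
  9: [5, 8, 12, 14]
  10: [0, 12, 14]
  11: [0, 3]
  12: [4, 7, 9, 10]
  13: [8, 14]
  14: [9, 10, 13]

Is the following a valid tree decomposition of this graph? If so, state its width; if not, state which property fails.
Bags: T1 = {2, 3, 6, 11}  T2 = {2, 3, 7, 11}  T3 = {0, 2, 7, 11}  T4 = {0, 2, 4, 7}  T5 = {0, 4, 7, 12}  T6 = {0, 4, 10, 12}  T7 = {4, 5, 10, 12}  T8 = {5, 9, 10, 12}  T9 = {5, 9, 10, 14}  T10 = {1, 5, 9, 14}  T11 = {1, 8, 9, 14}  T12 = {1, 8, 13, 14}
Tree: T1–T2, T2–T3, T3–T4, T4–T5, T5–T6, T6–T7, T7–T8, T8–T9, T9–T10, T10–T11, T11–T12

Checking the three conditions: (i) the bags cover all of {0, 1, 2, 3, 4, 5, 6, 7, 8, 9, 10, 11, 12, 13, 14}; (ii) for each edge, some bag contains both endpoints; (iii) the bags containing any fixed vertex form a subtree. All hold, so the decomposition is valid with width 4 − 1 = 3.

Yes; width 3.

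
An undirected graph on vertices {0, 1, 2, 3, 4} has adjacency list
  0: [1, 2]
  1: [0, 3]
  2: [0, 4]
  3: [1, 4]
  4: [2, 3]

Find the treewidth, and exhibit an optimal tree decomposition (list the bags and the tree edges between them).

Treewidth 2.
One optimal decomposition is:
Bags: B1 = {0, 1, 2}  B2 = {1, 2, 4}  B3 = {1, 3, 4}
Tree: B1–B2, B2–B3

Each bag holds 3 vertices, so the decomposition has width 2, which upper-bounds the treewidth. For the lower bound, G contains the cycle 1–0–2–4–3–1, so G is not a forest; only forests have treewidth ≤ 1, hence tw(G) ≥ 2. Hence tw(G) = 2 exactly.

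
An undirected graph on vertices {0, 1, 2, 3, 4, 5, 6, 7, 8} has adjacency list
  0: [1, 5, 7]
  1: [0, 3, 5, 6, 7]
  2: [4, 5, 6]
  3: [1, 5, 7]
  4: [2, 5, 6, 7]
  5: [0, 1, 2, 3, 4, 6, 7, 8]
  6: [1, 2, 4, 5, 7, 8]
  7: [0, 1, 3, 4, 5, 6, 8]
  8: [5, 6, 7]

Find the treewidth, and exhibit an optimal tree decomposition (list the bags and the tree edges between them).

The largest bag has 4 vertices, giving width 3; this decomposition certifies tw(G) ≤ 3. Conversely, {2, 4, 5, 6} is a clique of size 4, and the vertices of any clique must share a bag in every tree decomposition; so some bag has ≥ 4 vertices and tw(G) ≥ 3. Combining the bounds, tw(G) = 3.

Treewidth 3.
One such decomposition:
Bags: B1 = {1, 5, 6, 7}  B2 = {4, 5, 6, 7}  B3 = {2, 4, 5, 6}  B4 = {1, 3, 5, 7}  B5 = {0, 1, 5, 7}  B6 = {5, 6, 7, 8}
Tree: B1–B2, B2–B3, B1–B4, B4–B5, B1–B6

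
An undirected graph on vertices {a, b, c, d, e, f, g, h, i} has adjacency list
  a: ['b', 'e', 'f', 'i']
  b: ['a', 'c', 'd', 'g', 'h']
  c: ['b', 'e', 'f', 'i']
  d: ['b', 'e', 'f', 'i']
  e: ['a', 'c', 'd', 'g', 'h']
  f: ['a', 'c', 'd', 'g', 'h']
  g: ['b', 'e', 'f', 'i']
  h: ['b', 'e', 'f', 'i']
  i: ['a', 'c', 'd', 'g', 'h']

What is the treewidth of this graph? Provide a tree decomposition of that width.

Treewidth 4.
One such decomposition:
Bags: B1 = {b, e, f, g, i}  B2 = {b, c, e, f, i}  B3 = {b, d, e, f, i}  B4 = {b, e, f, h, i}  B5 = {a, b, e, f, i}
Tree: B1–B2, B2–B3, B3–B4, B4–B5

The largest bag has 5 vertices, giving width 4; this decomposition certifies tw(G) ≤ 4. For the lower bound: the 5 vertex sets {f,g}, {b,c}, {d,e}, {i}, {h} are disjoint, each induces a connected subgraph, and every pair is joined by at least one edge of G. Contracting each set to a single vertex therefore yields K_{5} as a minor, and since treewidth is minor-monotone, tw(G) ≥ tw(K_{5}) = 4. Hence tw(G) = 4 exactly.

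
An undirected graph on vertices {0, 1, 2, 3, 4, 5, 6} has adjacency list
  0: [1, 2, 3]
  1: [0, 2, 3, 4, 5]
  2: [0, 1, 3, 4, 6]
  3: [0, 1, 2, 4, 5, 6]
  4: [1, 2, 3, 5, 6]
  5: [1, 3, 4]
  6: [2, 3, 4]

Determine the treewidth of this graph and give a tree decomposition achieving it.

The largest bag has 4 vertices, giving width 3; this decomposition certifies tw(G) ≤ 3. For the lower bound, the 4 vertices {0, 1, 2, 3} are pairwise adjacent, and any tree decomposition puts a clique entirely inside one bag — forcing width ≥ 3. Therefore the treewidth is 3.

Treewidth 3.
One such decomposition:
Bags: B1 = {1, 2, 3, 4}  B2 = {1, 3, 4, 5}  B3 = {0, 1, 2, 3}  B4 = {2, 3, 4, 6}
Tree: B1–B2, B1–B3, B1–B4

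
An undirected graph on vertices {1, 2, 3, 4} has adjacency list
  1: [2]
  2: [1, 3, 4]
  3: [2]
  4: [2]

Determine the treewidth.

A width-1 tree decomposition is:
Bags: B1 = {1, 2}  B2 = {2, 4}  B3 = {2, 3}
Tree: B1–B2, B1–B3
The largest bag has 2 vertices, giving width 1; this decomposition certifies tw(G) ≤ 1. G has an edge, so its treewidth is at least 1. Therefore the treewidth is 1.

1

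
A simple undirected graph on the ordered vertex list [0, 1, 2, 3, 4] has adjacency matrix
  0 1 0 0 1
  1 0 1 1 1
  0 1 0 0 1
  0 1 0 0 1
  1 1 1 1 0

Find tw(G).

A width-2 tree decomposition is:
Bags: B1 = {1, 2, 4}  B2 = {1, 3, 4}  B3 = {0, 1, 4}
Tree: B1–B2, B1–B3
Each bag holds 3 vertices, so the decomposition has width 2, which upper-bounds the treewidth. Conversely, {0, 1, 4} is a clique of size 3, and the vertices of any clique must share a bag in every tree decomposition; so some bag has ≥ 3 vertices and tw(G) ≥ 2. Combining the bounds, tw(G) = 2.

2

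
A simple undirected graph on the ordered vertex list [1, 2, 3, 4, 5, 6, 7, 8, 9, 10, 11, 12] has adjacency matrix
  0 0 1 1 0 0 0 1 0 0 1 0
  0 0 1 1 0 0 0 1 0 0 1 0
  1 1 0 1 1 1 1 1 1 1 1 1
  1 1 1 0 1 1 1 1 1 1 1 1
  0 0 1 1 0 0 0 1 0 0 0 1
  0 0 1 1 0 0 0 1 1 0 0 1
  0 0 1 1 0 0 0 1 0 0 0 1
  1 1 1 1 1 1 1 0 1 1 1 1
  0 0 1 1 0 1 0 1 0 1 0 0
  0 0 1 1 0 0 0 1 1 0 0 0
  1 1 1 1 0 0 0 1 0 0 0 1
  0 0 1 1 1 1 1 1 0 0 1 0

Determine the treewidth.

A width-4 tree decomposition is:
Bags: B1 = {3, 4, 8, 11, 12}  B2 = {3, 4, 5, 8, 12}  B3 = {3, 4, 7, 8, 12}  B4 = {3, 4, 6, 8, 12}  B5 = {2, 3, 4, 8, 11}  B6 = {3, 4, 6, 8, 9}  B7 = {3, 4, 8, 9, 10}  B8 = {1, 3, 4, 8, 11}
Tree: B1–B2, B2–B3, B3–B4, B1–B5, B4–B6, B6–B7, B1–B8
Every bag has size at most 5, so the width is 5 − 1 = 4 and tw(G) ≤ 4. On the other hand G contains the 5-clique {1, 3, 4, 8, 11}. A clique must lie in a single bag of any decomposition, so no decomposition can have width below 4. Combining the bounds, tw(G) = 4.

4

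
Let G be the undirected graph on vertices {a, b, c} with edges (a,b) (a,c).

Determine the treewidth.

1

A width-1 tree decomposition is:
Bags: B1 = {a, c}  B2 = {a, b}
Tree: B1–B2
Each bag holds 2 vertices, so the decomposition has width 1, which upper-bounds the treewidth. Any graph with an edge has treewidth ≥ 1, and G has the edge a–c. Hence tw(G) = 1 exactly.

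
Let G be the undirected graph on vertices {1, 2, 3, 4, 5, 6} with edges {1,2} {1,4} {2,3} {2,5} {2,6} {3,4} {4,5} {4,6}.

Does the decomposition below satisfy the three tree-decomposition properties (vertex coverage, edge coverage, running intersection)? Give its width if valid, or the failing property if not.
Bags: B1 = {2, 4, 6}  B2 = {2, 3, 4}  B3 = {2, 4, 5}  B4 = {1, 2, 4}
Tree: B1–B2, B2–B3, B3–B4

Every vertex of G appears in some bag (union = {1, 2, 3, 4, 5, 6}); every edge is covered by a bag; and for each vertex v the set of bags containing v is connected in the bag tree. The decomposition is therefore valid. The largest bag has 3 vertices, so the width is 2.

Yes; width 2.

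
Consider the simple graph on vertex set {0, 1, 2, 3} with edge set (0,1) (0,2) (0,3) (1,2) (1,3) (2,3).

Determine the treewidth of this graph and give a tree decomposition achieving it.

Treewidth 3.
One such decomposition:
Bags: B1 = {0, 1, 2, 3}
Tree: (single bag)

A single bag containing all 4 vertices is trivially a valid decomposition of width 3. On the other hand G contains the 4-clique {0, 1, 2, 3}. A clique must lie in a single bag of any decomposition, so no decomposition can have width below 3. Hence tw(G) = 3 exactly.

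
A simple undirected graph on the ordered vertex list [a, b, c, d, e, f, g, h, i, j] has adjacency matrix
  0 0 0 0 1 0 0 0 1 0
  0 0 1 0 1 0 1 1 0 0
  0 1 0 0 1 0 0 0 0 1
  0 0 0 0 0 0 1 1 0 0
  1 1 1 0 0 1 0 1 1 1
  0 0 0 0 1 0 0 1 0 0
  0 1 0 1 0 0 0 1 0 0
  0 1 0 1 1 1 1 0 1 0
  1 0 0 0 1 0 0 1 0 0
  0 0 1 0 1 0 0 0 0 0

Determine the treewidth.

2

A width-2 tree decomposition is:
Bags: B1 = {b, g, h}  B2 = {b, e, h}  B3 = {e, h, i}  B4 = {e, f, h}  B5 = {d, g, h}  B6 = {b, c, e}  B7 = {c, e, j}  B8 = {a, e, i}
Tree: B1–B2, B2–B3, B3–B4, B1–B5, B2–B6, B6–B7, B3–B8
Every bag has size at most 3, so the width is 3 − 1 = 2 and tw(G) ≤ 2. For the lower bound, the 3 vertices {d, g, h} are pairwise adjacent, and any tree decomposition puts a clique entirely inside one bag — forcing width ≥ 2. Combining the bounds, tw(G) = 2.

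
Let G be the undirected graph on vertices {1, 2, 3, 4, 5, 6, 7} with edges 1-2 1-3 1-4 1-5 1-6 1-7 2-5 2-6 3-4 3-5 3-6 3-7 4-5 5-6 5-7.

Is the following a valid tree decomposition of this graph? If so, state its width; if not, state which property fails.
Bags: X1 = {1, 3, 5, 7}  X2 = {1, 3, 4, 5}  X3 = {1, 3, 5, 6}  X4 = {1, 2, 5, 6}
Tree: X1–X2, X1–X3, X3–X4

Every vertex of G appears in some bag (union = {1, 2, 3, 4, 5, 6, 7}); every edge is covered by a bag; and for each vertex v the set of bags containing v is connected in the bag tree. The decomposition is therefore valid. The largest bag has 4 vertices, so the width is 3.

Yes; width 3.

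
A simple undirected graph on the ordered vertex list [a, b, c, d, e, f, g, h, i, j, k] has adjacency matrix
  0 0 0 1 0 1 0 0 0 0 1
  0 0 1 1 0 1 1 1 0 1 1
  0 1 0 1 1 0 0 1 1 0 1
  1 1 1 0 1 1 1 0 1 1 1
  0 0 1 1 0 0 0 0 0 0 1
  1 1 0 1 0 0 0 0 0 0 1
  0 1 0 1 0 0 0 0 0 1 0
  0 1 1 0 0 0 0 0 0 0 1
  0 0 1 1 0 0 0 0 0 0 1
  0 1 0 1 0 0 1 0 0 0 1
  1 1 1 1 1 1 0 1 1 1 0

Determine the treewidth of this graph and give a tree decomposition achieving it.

Every bag has size at most 4, so the width is 4 − 1 = 3 and tw(G) ≤ 3. On the other hand G contains the 4-clique {b, d, g, j}. A clique must lie in a single bag of any decomposition, so no decomposition can have width below 3. Combining the bounds, tw(G) = 3.

Treewidth 3.
One such decomposition:
Bags: B1 = {b, c, d, k}  B2 = {c, d, e, k}  B3 = {b, c, h, k}  B4 = {b, d, f, k}  B5 = {a, d, f, k}  B6 = {b, d, j, k}  B7 = {c, d, i, k}  B8 = {b, d, g, j}
Tree: B1–B2, B1–B3, B1–B4, B4–B5, B4–B6, B1–B7, B6–B8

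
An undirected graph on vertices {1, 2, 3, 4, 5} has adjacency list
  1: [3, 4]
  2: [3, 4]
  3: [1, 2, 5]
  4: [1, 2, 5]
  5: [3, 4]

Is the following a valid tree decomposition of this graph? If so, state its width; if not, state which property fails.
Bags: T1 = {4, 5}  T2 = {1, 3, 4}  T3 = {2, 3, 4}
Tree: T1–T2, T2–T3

No — edge (3,5) lies in no bag.

A tree decomposition must satisfy three properties: every vertex lies in some bag; for every edge, both endpoints lie together in some bag; and for every vertex, the bags containing it form a connected subtree. Here edge (3,5) lies in no bag, so the decomposition is invalid.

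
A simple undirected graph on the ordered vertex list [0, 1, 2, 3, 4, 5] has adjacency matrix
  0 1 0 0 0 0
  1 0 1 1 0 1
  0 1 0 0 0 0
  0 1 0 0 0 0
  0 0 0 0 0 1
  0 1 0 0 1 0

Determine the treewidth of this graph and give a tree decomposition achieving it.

Treewidth 1.
Bags: B1 = {0, 1}  B2 = {1, 3}  B3 = {1, 2}  B4 = {1, 5}  B5 = {4, 5}
Tree: B1–B2, B1–B3, B2–B4, B4–B5

Each bag holds 2 vertices, so the decomposition has width 1, which upper-bounds the treewidth. Any graph with an edge has treewidth ≥ 1, and G has the edge 0–1. Hence tw(G) = 1 exactly.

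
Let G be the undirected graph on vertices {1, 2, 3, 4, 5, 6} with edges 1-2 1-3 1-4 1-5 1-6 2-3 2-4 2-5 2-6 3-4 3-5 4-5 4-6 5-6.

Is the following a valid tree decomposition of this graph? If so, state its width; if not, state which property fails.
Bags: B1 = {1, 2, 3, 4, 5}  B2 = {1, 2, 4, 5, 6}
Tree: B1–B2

Yes; width 4.

Checking the three conditions: (i) the bags cover all of {1, 2, 3, 4, 5, 6}; (ii) for each edge, some bag contains both endpoints; (iii) the bags containing any fixed vertex form a subtree. All hold, so the decomposition is valid with width 5 − 1 = 4.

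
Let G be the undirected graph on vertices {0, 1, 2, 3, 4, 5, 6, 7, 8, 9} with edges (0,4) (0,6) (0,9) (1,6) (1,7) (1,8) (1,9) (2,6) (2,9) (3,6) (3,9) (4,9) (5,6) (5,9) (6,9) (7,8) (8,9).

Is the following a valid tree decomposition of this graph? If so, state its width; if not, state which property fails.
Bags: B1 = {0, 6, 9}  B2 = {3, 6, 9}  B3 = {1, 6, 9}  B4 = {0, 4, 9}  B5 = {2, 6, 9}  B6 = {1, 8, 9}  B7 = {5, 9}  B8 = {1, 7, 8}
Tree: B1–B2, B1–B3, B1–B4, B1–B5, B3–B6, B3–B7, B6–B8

A tree decomposition must satisfy three properties: every vertex lies in some bag; for every edge, both endpoints lie together in some bag; and for every vertex, the bags containing it form a connected subtree. Here edge (6,5) lies in no bag, so the decomposition is invalid.

No — edge (6,5) lies in no bag.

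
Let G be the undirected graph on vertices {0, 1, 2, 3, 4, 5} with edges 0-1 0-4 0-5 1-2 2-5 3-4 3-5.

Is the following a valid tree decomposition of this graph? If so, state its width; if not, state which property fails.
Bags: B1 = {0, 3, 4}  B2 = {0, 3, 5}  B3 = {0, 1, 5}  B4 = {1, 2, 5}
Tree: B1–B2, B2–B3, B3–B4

Vertex coverage: the bags together contain {0, 1, 2, 3, 4, 5}, the full vertex set. Edge coverage: each edge of G has both endpoints in at least one bag. Running intersection: for every vertex, the bags containing it form a connected subtree. All three properties hold, so this is a valid tree decomposition of width max|bag| − 1 = 2, and hence tw(G) ≤ 2.

Yes; width 2.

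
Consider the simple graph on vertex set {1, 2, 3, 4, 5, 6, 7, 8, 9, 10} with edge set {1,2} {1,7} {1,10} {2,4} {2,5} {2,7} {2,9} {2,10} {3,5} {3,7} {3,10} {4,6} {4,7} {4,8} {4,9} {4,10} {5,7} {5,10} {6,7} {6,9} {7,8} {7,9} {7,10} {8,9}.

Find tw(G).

3

A width-3 tree decomposition is:
Bags: B1 = {2, 4, 7, 9}  B2 = {2, 4, 7, 10}  B3 = {4, 6, 7, 9}  B4 = {4, 7, 8, 9}  B5 = {2, 5, 7, 10}  B6 = {1, 2, 7, 10}  B7 = {3, 5, 7, 10}
Tree: B1–B2, B1–B3, B1–B4, B2–B5, B2–B6, B5–B7
The largest bag has 4 vertices, giving width 3; this decomposition certifies tw(G) ≤ 3. Conversely, {4, 7, 8, 9} is a clique of size 4, and the vertices of any clique must share a bag in every tree decomposition; so some bag has ≥ 4 vertices and tw(G) ≥ 3. Therefore the treewidth is 3.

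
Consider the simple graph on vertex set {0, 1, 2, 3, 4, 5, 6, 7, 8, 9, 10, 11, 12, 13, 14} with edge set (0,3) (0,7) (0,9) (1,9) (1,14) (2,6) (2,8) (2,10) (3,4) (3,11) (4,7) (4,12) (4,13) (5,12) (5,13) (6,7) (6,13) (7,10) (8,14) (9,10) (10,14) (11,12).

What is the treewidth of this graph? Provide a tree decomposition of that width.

Each bag holds 4 vertices, so the decomposition has width 3, which upper-bounds the treewidth. For the lower bound: the 4 vertex sets {1,8,14}, {2}, {10}, {0,6,7,9} are disjoint, each induces a connected subgraph, and every pair is joined by at least one edge of G. Contracting each set to a single vertex therefore yields K_{4} as a minor, and since treewidth is minor-monotone, tw(G) ≥ tw(K_{4}) = 3. Hence tw(G) = 3 exactly.

Treewidth 3.
Bags: B1 = {1, 2, 8, 14}  B2 = {1, 2, 10, 14}  B3 = {1, 2, 9, 10}  B4 = {2, 6, 9, 10}  B5 = {6, 7, 9, 10}  B6 = {0, 6, 7, 9}  B7 = {0, 6, 7, 13}  B8 = {0, 4, 7, 13}  B9 = {0, 3, 4, 13}  B10 = {3, 4, 5, 13}  B11 = {3, 4, 5, 12}  B12 = {3, 5, 11, 12}
Tree: B1–B2, B2–B3, B3–B4, B4–B5, B5–B6, B6–B7, B7–B8, B8–B9, B9–B10, B10–B11, B11–B12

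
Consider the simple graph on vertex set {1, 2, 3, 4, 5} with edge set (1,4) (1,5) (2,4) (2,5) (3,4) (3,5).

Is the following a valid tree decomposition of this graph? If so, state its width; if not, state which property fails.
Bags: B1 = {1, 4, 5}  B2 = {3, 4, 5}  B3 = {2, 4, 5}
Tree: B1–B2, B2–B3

Yes; width 2.

Every vertex of G appears in some bag (union = {1, 2, 3, 4, 5}); every edge is covered by a bag; and for each vertex v the set of bags containing v is connected in the bag tree. The decomposition is therefore valid. The largest bag has 3 vertices, so the width is 2.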